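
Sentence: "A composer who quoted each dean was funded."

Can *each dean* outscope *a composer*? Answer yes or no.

No

*each dean* occurs within the relative clause *who quoted each dean*.
Quantifiers inside a relative clause are trapped there; the RC boundary blocks QR.
So *each dean* cannot raise to a position above *a composer*.
(Only the surface reading survives: one fixed composer with respect to all the relevant deans.)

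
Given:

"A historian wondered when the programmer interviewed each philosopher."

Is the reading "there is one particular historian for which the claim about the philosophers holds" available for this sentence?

The described interpretation is the *a historian* > *each philosopher* scoping.
Nothing needs to raise for *a historian* > *each philosopher*, so no island constraint is at stake.

Yes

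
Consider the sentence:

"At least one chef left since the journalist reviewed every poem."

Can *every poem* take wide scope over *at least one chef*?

Structurally, *every poem* is inside the adjunct clause *since the journalist reviewed every poem*.
Scope out of an adjunct clause is unavailable: QR respects the adjunct-island constraint.
So the wide-scope reading for *every poem* is blocked.

No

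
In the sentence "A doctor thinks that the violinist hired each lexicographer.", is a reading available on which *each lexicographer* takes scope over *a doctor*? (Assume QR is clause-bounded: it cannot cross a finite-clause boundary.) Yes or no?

*each lexicographer* is embedded in the finite complement clause *that the violinist hired each lexicographer*.
Finite CP is the ceiling for QR here, by assumption.
The inverse ordering *each lexicographer* > *a doctor* is therefore underivable.

No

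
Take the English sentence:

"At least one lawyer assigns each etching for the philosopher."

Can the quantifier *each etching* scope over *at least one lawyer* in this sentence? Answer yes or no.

Yes

*at least one lawyer* and *each etching* are co-arguments of the matrix verb, with nothing but a clause-internal boundary between them.
With no island boundary between them, the object can take inverse scope over the subject via ordinary QR within the clause.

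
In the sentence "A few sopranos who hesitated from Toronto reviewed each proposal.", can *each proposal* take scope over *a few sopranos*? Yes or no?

Yes

*each proposal* is a matrix argument; only *a few sopranos* is modified by the relative clause *who hesitated from Toronto*, so the RC island is irrelevant to the target quantifier.
With no island boundary between them, the object can take inverse scope over the subject via ordinary QR within the clause.
So *each proposal* > *a few sopranos* is among the available readings.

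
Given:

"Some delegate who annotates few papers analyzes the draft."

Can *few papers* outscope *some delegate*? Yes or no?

No

Structurally, *few papers* is inside the relative clause *who annotates few papers*.
Relative clauses block scope extraction: QR cannot target a position outside the modified NP.
So *few papers* cannot raise to a position above *some delegate*.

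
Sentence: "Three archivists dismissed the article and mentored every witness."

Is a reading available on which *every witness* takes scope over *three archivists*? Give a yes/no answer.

No

The target quantifier *every witness* is part of one conjunct of the coordinate structure (*mentored every witness*).
A quantifier cannot raise out of one conjunct of a coordination across the whole coordinate structure — the CSC applies to QR.
There is no licit LF on which *every witness* c-commands *three archivists*.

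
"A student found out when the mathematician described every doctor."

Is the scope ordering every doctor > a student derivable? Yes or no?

*every doctor* occurs within the embedded question *when the mathematician described every doctor*.
Embedded questions are wh-islands: a quantifier inside an indirect question cannot QR into the matrix clause.
The inverse ordering *every doctor* > *a student* is therefore underivable.
(Only the surface reading survives: one fixed student with respect to all the relevant doctors.)

No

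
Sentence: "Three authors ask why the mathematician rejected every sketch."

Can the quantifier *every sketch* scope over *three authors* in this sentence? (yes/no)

*every sketch* sits inside the embedded question *why the mathematician rejected every sketch*.
An indirect question is a wh-island; the filled [Spec,CP] blocks QR across the CP edge.
So the wide-scope reading for *every sketch* is blocked.

No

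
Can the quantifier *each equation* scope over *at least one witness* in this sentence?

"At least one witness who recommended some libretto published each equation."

Yes

The RC *who recommended some libretto* is an island, but *each equation* is not inside it — it is the matrix object, a clausemate of *at least one witness*.
QR within a single clause is free, so the lower quantifier may take scope over the higher one.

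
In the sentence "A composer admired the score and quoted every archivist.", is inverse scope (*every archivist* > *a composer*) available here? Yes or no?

No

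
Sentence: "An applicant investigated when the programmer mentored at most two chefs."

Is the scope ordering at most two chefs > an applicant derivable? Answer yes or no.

No

The DP *at most two chefs* is contained in the embedded question *when the programmer mentored at most two chefs*.
Embedded questions are wh-islands: a quantifier inside an indirect question cannot QR into the matrix clause.
*at most two chefs* is confined to the island and cannot take scope over *an applicant*.
(Only the surface reading survives: one fixed applicant with respect to all the relevant chefs.)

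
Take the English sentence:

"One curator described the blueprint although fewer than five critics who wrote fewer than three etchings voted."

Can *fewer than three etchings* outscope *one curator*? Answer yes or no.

No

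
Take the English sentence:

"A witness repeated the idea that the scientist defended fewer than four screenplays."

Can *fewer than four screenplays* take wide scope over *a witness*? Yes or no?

Structurally, *fewer than four screenplays* is inside the complex NP *the idea that the scientist defended fewer than four screenplays*.
The Complex NP Constraint bars QR out of the complement clause of a noun.
So the wide-scope reading for *fewer than four screenplays* is blocked.

No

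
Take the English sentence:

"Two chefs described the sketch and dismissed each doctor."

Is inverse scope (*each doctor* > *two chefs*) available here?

No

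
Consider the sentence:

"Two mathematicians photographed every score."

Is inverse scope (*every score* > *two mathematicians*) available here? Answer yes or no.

Yes

*every score* is the matrix object and *two mathematicians* the matrix subject; the two are clausemates.
QR within a single clause is free, so the lower quantifier may take scope over the higher one.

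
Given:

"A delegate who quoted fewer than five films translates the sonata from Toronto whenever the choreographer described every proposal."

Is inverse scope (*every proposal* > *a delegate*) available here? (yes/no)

The DP *every proposal* is contained in the adjunct clause *whenever the choreographer described every proposal*.
Adjuncts are opaque for quantifier raising; a quantifier in an adjunct stays inside it.
So *every proposal* cannot raise to a position above *a delegate*.
(Only the surface reading survives: one fixed delegate with respect to all the relevant proposals.)

No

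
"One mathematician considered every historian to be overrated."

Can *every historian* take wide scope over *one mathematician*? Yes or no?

Yes

*every historian* is an ECM subject; ECM complements are not islands, and the embedded quantifier may take matrix scope.
Clause-internal QR can adjoin the lower DP above the subject, yielding the inverse reading.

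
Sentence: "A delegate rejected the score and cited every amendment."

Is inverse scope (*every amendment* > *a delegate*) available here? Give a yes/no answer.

No

*every amendment* is embedded in one conjunct of the coordinate structure (*cited every amendment*).
Coordinate structures are islands for non-across-the-board movement, QR included.
The inverse ordering *every amendment* > *a delegate* is therefore underivable.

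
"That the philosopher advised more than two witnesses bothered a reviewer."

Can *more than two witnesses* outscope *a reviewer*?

No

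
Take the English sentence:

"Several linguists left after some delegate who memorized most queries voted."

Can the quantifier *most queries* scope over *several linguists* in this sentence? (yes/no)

No

The target quantifier *most queries* is part of the relative clause *who memorized most queries*, which is itself inside the adjunct *after some delegate who memorized most queries voted*.
Two island boundaries intervene — the relative clause and the adjunct. Either alone would block QR.
So *most queries* cannot raise to a position above *several linguists*.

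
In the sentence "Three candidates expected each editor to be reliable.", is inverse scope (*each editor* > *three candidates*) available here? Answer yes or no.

*each editor* is the subject of an ECM infinitive — the infinitival complement of an ECM verb is not a scope island, so *each editor* can raise into the matrix clause.
Clause-internal QR can adjoin the lower DP above the subject, yielding the inverse reading.
The sentence is scopally ambiguous between *three candidates* > *each editor* and *each editor* > *three candidates*.

Yes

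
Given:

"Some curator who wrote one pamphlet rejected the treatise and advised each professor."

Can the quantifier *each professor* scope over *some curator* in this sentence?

No

*each professor* occurs within one conjunct of the coordinate structure (*advised each professor*).
A quantifier cannot raise out of one conjunct of a coordination across the whole coordinate structure — the CSC applies to QR.
The inverse ordering *each professor* > *some curator* is therefore underivable.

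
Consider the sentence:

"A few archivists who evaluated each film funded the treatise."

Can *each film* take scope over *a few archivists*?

The target quantifier *each film* is part of the relative clause *who evaluated each film*.
QR out of a relative clause is ruled out by the relative-clause island constraint.
Hence only narrow scope for *each film* (under *a few archivists*) survives.

No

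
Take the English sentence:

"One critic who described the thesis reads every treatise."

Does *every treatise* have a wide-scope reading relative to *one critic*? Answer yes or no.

Yes

Although the sentence contains a relative clause (*who described the thesis*), *every treatise* is outside it, in the matrix VP.
Ordinary QR to a clause-peripheral position gives the wide-scope LF for the lower DP.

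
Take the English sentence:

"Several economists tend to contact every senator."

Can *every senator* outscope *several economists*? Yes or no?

Yes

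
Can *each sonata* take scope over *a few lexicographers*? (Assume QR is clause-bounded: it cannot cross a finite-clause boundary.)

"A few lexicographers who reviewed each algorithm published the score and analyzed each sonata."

No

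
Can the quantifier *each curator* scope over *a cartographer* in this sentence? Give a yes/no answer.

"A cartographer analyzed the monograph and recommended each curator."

*each curator* is embedded in one conjunct of the coordinate structure (*recommended each curator*).
A quantifier cannot raise out of one conjunct of a coordination across the whole coordinate structure — the CSC applies to QR.
So *each curator* cannot raise high enough to outscope *a cartographer*; only the surface ordering *a cartographer* > *each curator* is available.
(Only the surface reading survives: one fixed cartographer with respect to all the relevant curators.)

No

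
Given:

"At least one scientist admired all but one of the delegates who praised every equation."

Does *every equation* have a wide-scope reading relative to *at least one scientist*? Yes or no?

No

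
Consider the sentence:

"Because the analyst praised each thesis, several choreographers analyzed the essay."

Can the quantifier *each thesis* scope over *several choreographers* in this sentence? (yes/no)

*each thesis* sits inside the adjunct clause *because the analyst praised each thesis*.
Scope out of an adjunct clause is unavailable: QR respects the adjunct-island constraint.
There is no licit LF on which *each thesis* c-commands *several choreographers*.

No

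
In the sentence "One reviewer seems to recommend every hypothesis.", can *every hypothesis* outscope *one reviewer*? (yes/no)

*every hypothesis* is inside a raising infinitive, which is transparent to QR (no CP barrier), so it behaves as a matrix argument.
Ordinary QR to a clause-peripheral position gives the wide-scope LF for the lower DP.
So *every hypothesis* > *one reviewer* is among the available readings.

Yes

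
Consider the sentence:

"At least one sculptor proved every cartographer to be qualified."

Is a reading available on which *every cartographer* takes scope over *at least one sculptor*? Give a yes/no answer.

This is an ECM construction: *every cartographer* is the infinitival subject, Case-marked by the matrix verb, and the infinitive is transparent for QR.
Ordinary QR to a clause-peripheral position gives the wide-scope LF for the lower DP.

Yes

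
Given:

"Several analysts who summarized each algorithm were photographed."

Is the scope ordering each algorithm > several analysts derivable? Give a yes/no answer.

No

*each algorithm* sits inside the relative clause *who summarized each algorithm*.
The relative clause forms an island for QR, so the quantifier is confined to the head noun's restrictor.
So *each algorithm* cannot raise high enough to outscope *several analysts*; only the surface ordering *several analysts* > *each algorithm* is available.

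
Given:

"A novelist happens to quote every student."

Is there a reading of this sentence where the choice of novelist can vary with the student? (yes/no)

Yes

The paraphrase describes the scope ordering *every student* > *a novelist*.
Raising constructions are monoclausal for scope purposes; *every student* is not separated from *a novelist* by any island.
QR within a single clause is free, so the lower quantifier may take scope over the higher one.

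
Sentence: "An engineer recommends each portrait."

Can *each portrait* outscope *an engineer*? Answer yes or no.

Both DPs are arguments of the same predicate; there is no clause or island boundary between them.
Ordinary QR to a clause-peripheral position gives the wide-scope LF for the lower DP.
Both orderings are possible: *an engineer* > *each portrait* and *each portrait* > *an engineer*.

Yes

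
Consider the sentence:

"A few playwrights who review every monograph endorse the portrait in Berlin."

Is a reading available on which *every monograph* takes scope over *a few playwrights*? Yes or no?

No

The DP *every monograph* is contained in the relative clause *who review every monograph*.
QR out of a relative clause is ruled out by the relative-clause island constraint.
So *every monograph* cannot raise to a position above *a few playwrights*.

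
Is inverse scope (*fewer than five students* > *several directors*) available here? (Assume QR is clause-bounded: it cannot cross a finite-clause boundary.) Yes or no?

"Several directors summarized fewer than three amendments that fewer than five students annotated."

Structurally, *fewer than five students* is inside the relative clause *that fewer than five students annotated* modifying *fewer than three amendments*.
QR out of a relative clause is ruled out by the relative-clause island constraint.
So *fewer than five students* cannot raise to a position above *several directors*.

No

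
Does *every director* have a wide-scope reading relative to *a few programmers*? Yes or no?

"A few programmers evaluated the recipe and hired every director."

Structurally, *every director* is inside one conjunct of the coordinate structure (*hired every director*).
The Coordinate Structure Constraint blocks movement (including QR) out of a single conjunct.
*every director* > *a few programmers* would require crossing that boundary, which is illicit.

No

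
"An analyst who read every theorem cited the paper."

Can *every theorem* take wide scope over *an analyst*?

No

*every theorem* sits inside the relative clause *who read every theorem*.
Relative clauses block scope extraction: QR cannot target a position outside the modified NP.
The inverse ordering *every theorem* > *an analyst* is therefore underivable.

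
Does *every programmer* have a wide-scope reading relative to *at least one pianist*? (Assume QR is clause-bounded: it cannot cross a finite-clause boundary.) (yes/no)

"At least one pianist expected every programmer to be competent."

ECM infinitives lack a CP barrier, so *every programmer* can QR over the matrix subject *at least one pianist*.
With no island boundary between them, the object can take inverse scope over the subject via ordinary QR within the clause.

Yes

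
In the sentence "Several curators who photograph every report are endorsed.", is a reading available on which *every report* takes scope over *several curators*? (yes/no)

*every report* occurs within the relative clause *who photograph every report*.
Quantifiers inside a relative clause are trapped there; the RC boundary blocks QR.
So *every report* cannot raise high enough to outscope *several curators*; only the surface ordering *several curators* > *every report* is available.

No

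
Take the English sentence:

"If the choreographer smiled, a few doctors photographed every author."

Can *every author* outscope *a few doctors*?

The adjunct island is irrelevant here — *every author* and *a few doctors* are both in the matrix clause.
Since no island is crossed, the inverse ordering is licensed alongside surface scope.

Yes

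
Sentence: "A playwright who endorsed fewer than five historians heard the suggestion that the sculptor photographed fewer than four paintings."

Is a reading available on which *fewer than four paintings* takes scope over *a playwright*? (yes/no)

No

*fewer than four paintings* is embedded in the complex NP *the suggestion that the sculptor photographed fewer than four paintings*.
Since the clause is the complement of a nominal head, the CNPC blocks scope extraction.
The inverse ordering *fewer than four paintings* > *a playwright* is therefore underivable.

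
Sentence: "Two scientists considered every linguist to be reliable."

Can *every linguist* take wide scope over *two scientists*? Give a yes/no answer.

The ECM infinitive is scope-transparent — *every linguist* is free to raise above *two scientists*.
Since no island is crossed, the inverse ordering is licensed alongside surface scope.

Yes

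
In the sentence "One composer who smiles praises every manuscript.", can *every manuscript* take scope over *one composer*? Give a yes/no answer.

The relative clause *who smiles* modifies *one composer*, but *every manuscript* is not inside that relative clause — it is an argument of the matrix verb.
QR within a single clause is free, so the lower quantifier may take scope over the higher one.

Yes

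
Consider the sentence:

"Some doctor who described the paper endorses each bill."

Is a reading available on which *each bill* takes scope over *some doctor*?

*each bill* is a matrix argument; only *some doctor* is modified by the relative clause *who described the paper*, so the RC island is irrelevant to the target quantifier.
Nothing blocks QR of the lower DP to a position above the higher one, so inverse scope is available.
The sentence is scopally ambiguous between *some doctor* > *each bill* and *each bill* > *some doctor*.

Yes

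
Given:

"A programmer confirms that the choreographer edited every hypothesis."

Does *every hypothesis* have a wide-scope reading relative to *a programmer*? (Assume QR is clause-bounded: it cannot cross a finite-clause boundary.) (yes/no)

No

Structurally, *every hypothesis* is inside the finite complement clause *that the choreographer edited every hypothesis*.
Finite CP is the ceiling for QR here, by assumption.
So *every hypothesis* cannot raise to a position above *a programmer*.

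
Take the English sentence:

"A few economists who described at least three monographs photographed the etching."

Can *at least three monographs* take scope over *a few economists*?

The DP *at least three monographs* is contained in the relative clause *who described at least three monographs*.
Relative clauses block scope extraction: QR cannot target a position outside the modified NP.
So *at least three monographs* cannot raise to a position above *a few economists*.

No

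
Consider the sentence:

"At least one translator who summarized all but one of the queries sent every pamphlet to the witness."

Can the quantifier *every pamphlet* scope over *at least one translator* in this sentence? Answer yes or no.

Although the sentence contains a relative clause (*who summarized all but one of the queries*), *every pamphlet* is outside it, in the matrix VP.
QR within a single clause is free, so the lower quantifier may take scope over the higher one.
Both orderings are possible: *at least one translator* > *every pamphlet* and *every pamphlet* > *at least one translator*.

Yes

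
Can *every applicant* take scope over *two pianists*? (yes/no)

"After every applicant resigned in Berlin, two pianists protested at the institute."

*every applicant* is embedded in the adjunct clause *after every applicant resigned in Berlin*.
Scope out of an adjunct clause is unavailable: QR respects the adjunct-island constraint.
*every applicant* > *two pianists* would require crossing that boundary, which is illicit.

No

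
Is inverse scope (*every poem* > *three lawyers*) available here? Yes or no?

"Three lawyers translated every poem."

*every poem* is the matrix object and *three lawyers* the matrix subject; the two are clausemates.
Clause-internal QR can adjoin the lower DP above the subject, yielding the inverse reading.
So *every poem* > *three lawyers* is among the available readings.

Yes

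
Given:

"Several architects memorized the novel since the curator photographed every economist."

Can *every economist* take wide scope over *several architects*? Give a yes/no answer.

No

The DP *every economist* is contained in the adjunct clause *since the curator photographed every economist*.
Adverbial clauses are not L-marked, so they are barriers for QR — the quantifier cannot escape the adjunct.
There is no licit LF on which *every economist* c-commands *several architects*.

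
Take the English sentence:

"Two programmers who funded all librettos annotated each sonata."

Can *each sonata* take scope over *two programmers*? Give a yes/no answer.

Yes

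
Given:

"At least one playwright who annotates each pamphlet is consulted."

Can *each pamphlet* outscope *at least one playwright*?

Structurally, *each pamphlet* is inside the relative clause *who annotates each pamphlet*.
QR out of a relative clause is ruled out by the relative-clause island constraint.
*each pamphlet* > *at least one playwright* would require crossing that boundary, which is illicit.

No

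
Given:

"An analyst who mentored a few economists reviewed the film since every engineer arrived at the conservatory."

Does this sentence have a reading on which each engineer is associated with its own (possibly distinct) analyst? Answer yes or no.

No

This is the *every engineer* > *an analyst* reading.
The DP *every engineer* is contained in the adjunct clause *since every engineer arrived at the conservatory*.
Adjuncts are opaque for quantifier raising; a quantifier in an adjunct stays inside it.
There is no licit LF on which *every engineer* c-commands *an analyst*.
(Only the surface reading survives: one fixed analyst with respect to all the relevant engineers.)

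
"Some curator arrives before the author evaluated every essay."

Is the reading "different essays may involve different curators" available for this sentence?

No

This is the *every essay* > *some curator* reading.
Structurally, *every essay* is inside the adjunct clause *before the author evaluated every essay*.
Scope out of an adjunct clause is unavailable: QR respects the adjunct-island constraint.
There is no licit LF on which *every essay* c-commands *some curator*.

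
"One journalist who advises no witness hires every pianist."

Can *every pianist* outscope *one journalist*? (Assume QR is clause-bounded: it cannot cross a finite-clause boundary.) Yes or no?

Yes

*every pianist* is a matrix argument; only *one journalist* is modified by the relative clause *who advises no witness*, so the RC island is irrelevant to the target quantifier.
Ordinary QR to a clause-peripheral position gives the wide-scope LF for the lower DP.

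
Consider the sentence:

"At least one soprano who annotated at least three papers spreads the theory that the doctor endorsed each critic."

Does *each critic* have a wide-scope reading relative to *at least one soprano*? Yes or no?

No

The target quantifier *each critic* is part of the complex NP *the theory that the doctor endorsed each critic*.
The Complex NP Constraint bars QR out of the complement clause of a noun.
So the wide-scope reading for *each critic* is blocked.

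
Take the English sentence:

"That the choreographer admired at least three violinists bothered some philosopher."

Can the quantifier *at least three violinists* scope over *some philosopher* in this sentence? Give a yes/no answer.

*at least three violinists* is embedded in the sentential subject *that the choreographer admired at least three violinists*.
Sentential subjects are islands: a quantifier inside the subject clause cannot raise over the matrix predicate.
So the wide-scope reading for *at least three violinists* is blocked.

No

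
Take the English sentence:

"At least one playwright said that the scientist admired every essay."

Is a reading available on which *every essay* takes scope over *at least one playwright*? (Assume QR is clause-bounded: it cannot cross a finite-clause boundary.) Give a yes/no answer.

No

*every essay* sits inside the finite complement clause *that the scientist admired every essay*.
Under clause-bounded QR, a quantifier in an embedded finite clause cannot raise into the matrix clause.
There is no licit LF on which *every essay* c-commands *at least one playwright*.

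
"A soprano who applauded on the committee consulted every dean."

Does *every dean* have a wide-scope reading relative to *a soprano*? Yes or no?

Yes

Although the sentence contains a relative clause (*who applauded on the committee*), *every dean* is outside it, in the matrix VP.
Clause-internal QR can adjoin the lower DP above the subject, yielding the inverse reading.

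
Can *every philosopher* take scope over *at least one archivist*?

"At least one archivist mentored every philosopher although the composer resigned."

Yes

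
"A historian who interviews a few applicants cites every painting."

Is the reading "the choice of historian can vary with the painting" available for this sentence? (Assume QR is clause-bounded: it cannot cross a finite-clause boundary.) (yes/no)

The described interpretation is the *every painting* > *a historian* scoping.
The RC *who interviews a few applicants* is an island, but *every painting* is not inside it — it is the matrix object, a clausemate of *a historian*.
Ordinary QR to a clause-peripheral position gives the wide-scope LF for the lower DP.

Yes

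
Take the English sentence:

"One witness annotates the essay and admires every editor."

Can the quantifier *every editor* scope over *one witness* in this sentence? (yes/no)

The DP *every editor* is contained in one conjunct of the coordinate structure (*admires every editor*).
QR out of a conjunct would have to apply non-ATB, which the CSC forbids.
There is no licit LF on which *every editor* c-commands *one witness*.

No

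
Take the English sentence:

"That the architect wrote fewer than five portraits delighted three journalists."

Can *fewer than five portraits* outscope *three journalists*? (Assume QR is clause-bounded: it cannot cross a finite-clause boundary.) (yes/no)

*fewer than five portraits* is embedded in the sentential subject *that the architect wrote fewer than five portraits*.
Clausal subjects are scope islands; QR from inside the subject into the matrix is barred.
There is no licit LF on which *fewer than five portraits* c-commands *three journalists*.

No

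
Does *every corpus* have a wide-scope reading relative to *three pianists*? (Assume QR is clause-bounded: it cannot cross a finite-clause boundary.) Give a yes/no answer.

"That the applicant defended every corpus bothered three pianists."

*every corpus* is embedded in the sentential subject *that the applicant defended every corpus*.
The Sentential Subject Constraint rules out raising the quantifier out of the that-clause subject.
So *every corpus* cannot raise to a position above *three pianists*.

No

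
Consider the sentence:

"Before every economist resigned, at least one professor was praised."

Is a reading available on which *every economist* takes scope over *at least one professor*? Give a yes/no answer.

No

Structurally, *every economist* is inside the adjunct clause *before every economist resigned*.
Adjuncts are opaque for quantifier raising; a quantifier in an adjunct stays inside it.
*every economist* > *at least one professor* would require crossing that boundary, which is illicit.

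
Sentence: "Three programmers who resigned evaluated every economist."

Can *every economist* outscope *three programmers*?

The relative clause *who resigned* modifies *three programmers*, but *every economist* is not inside that relative clause — it is an argument of the matrix verb.
No island intervenes, so both surface and inverse scope are derivable.

Yes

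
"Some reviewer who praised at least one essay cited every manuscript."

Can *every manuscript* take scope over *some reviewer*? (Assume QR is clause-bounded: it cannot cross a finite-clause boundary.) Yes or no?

Although the sentence contains a relative clause (*who praised at least one essay*), *every manuscript* is outside it, in the matrix VP.
With no island boundary between them, the object can take inverse scope over the subject via ordinary QR within the clause.

Yes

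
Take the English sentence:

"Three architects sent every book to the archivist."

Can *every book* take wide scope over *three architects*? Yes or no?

*every book* and *three architects* are in the same minimal clause.
No island intervenes, so both surface and inverse scope are derivable.

Yes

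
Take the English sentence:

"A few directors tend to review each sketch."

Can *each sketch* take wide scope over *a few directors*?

Yes

Raising constructions are monoclausal for scope purposes; *each sketch* is not separated from *a few directors* by any island.
With no island boundary between them, the object can take inverse scope over the subject via ordinary QR within the clause.
Both orderings are possible: *a few directors* > *each sketch* and *each sketch* > *a few directors*.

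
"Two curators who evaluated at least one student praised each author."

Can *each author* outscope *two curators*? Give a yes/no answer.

Yes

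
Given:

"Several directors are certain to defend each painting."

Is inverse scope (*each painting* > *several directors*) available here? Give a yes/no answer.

Raising constructions are monoclausal for scope purposes; *each painting* is not separated from *several directors* by any island.
Clause-internal QR can adjoin the lower DP above the subject, yielding the inverse reading.
The sentence is scopally ambiguous between *several directors* > *each painting* and *each painting* > *several directors*.

Yes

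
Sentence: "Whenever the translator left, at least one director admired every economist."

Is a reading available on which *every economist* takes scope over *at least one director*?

The adjunct clause does not contain *every economist*, which is the matrix object.
No island intervenes, so both surface and inverse scope are derivable.

Yes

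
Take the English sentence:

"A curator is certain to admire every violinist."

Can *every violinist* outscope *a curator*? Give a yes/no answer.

Yes

Infinitival complements of raising predicates do not block QR; *every violinist* and *a curator* are effectively clausemates.
No island intervenes, so both surface and inverse scope are derivable.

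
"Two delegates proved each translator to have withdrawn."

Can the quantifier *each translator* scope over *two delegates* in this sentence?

This is an ECM construction: *each translator* is the infinitival subject, Case-marked by the matrix verb, and the infinitive is transparent for QR.
QR within a single clause is free, so the lower quantifier may take scope over the higher one.
The sentence is scopally ambiguous between *two delegates* > *each translator* and *each translator* > *two delegates*.

Yes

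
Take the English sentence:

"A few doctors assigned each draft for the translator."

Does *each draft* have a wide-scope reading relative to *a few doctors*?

Yes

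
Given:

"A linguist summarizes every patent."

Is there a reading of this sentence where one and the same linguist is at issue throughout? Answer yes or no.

The paraphrase describes the scope ordering *a linguist* > *every patent*.
Nothing needs to raise for *a linguist* > *every patent*, so no island constraint is at stake.

Yes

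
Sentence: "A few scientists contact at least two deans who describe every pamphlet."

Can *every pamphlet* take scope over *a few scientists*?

*every pamphlet* sits inside the relative clause *who describe every pamphlet* modifying *at least two deans*.
Relative clauses are scope islands: a quantifier cannot QR out of a relative clause to take scope in the matrix clause.
So *every pamphlet* cannot raise high enough to outscope *a few scientists*; only the surface ordering *a few scientists* > *every pamphlet* is available.

No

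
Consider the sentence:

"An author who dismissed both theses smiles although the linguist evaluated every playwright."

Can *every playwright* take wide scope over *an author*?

No

*every playwright* is embedded in the adjunct clause *although the linguist evaluated every playwright*.
Since the clause is an adjunct (not a complement), the Adjunct Condition blocks QR across its edge.
*every playwright* > *an author* would require crossing that boundary, which is illicit.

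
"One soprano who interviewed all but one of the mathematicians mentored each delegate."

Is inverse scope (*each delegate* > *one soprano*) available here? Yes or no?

Yes

*each delegate* sits in the matrix clause, not in the relative clause on *one soprano*.
QR within a single clause is free, so the lower quantifier may take scope over the higher one.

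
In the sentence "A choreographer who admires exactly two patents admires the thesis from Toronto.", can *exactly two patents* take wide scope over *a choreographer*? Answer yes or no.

The target quantifier *exactly two patents* is part of the relative clause *who admires exactly two patents*.
Relative clauses block scope extraction: QR cannot target a position outside the modified NP.
The inverse ordering *exactly two patents* > *a choreographer* is therefore underivable.

No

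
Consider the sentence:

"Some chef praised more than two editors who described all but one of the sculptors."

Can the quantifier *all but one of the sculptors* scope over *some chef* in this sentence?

No

*all but one of the sculptors* sits inside the relative clause *who described all but one of the sculptors* modifying *more than two editors*.
QR out of a relative clause is ruled out by the relative-clause island constraint.
So *all but one of the sculptors* cannot raise high enough to outscope *some chef*; only the surface ordering *some chef* > *all but one of the sculptors* is available.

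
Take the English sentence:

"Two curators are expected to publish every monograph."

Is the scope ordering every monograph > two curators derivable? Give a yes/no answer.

Yes

*every monograph* is inside a raising infinitive, which is transparent to QR (no CP barrier), so it behaves as a matrix argument.
QR within a single clause is free, so the lower quantifier may take scope over the higher one.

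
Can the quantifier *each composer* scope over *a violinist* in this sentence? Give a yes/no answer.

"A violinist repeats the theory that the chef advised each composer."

The DP *each composer* is contained in the complex NP *the theory that the chef advised each composer*.
The complex NP is opaque for QR — the quantifier is frozen inside the noun's complement.
Hence only narrow scope for *each composer* (under *a violinist*) survives.

No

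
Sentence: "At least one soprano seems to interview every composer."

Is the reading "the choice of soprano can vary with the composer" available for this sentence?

This is the *every composer* > *at least one soprano* reading.
*every composer* is inside a raising infinitive, which is transparent to QR (no CP barrier), so it behaves as a matrix argument.
QR within a single clause is free, so the lower quantifier may take scope over the higher one.

Yes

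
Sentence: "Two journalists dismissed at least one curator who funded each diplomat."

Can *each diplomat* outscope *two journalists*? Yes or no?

No

*each diplomat* occurs within the relative clause *who funded each diplomat* modifying *at least one curator*.
Relative clauses block scope extraction: QR cannot target a position outside the modified NP.
So *each diplomat* cannot raise high enough to outscope *two journalists*; only the surface ordering *two journalists* > *each diplomat* is available.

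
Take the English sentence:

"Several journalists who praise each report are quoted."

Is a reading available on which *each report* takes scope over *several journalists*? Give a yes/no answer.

No

The target quantifier *each report* is part of the relative clause *who praise each report*.
QR out of a relative clause is ruled out by the relative-clause island constraint.
*each report* > *several journalists* would require crossing that boundary, which is illicit.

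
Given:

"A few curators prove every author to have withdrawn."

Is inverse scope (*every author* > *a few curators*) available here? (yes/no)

ECM infinitives lack a CP barrier, so *every author* can QR over the matrix subject *a few curators*.
With no island boundary between them, the object can take inverse scope over the subject via ordinary QR within the clause.

Yes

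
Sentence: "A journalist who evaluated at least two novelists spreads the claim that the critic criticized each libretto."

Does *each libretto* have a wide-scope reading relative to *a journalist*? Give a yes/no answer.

*each libretto* sits inside the complex NP *the claim that the critic criticized each libretto*.
Noun-complement clauses are scope islands (the Complex NP Constraint): a quantifier inside one cannot scope into the matrix.
There is no licit LF on which *each libretto* c-commands *a journalist*.

No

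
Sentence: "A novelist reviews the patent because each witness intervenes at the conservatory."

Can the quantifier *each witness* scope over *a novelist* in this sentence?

No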